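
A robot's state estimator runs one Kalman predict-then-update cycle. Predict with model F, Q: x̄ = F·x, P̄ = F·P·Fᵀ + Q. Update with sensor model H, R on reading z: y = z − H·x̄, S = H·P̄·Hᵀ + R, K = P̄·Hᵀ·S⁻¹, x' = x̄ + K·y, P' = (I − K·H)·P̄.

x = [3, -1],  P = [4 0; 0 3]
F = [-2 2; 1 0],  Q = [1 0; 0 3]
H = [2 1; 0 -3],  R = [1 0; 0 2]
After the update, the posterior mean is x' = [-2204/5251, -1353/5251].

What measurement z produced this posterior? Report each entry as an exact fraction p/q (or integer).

z = [-1, 1]

x̄ = F·x = [-8, 3]
P̄ = F·P·Fᵀ + Q = [29 -8; -8 7]
S = H·P̄·Hᵀ + R = [92 27; 27 65]
K = P̄·Hᵀ·S⁻¹ = [2602/5251 858/5251; -18/5251 -1689/5251]
x' − x̄ = [39804/5251, -17106/5251] = K·y
y = (KᵀK)⁻¹·Kᵀ·(x' − x̄) = [12, 10]
z = y + H·x̄ = [12, 10] + [-13, -9] = [-1, 1]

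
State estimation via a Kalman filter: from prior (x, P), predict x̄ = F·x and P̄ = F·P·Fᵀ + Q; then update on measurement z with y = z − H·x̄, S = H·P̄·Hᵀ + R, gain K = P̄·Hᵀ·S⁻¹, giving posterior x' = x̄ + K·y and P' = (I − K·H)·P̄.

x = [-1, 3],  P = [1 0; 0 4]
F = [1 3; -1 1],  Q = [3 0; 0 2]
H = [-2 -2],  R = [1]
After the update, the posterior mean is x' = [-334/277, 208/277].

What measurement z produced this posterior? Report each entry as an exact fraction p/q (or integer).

z = [1]

x̄ = F·x = [8, 4]
P̄ = F·P·Fᵀ + Q = [40 11; 11 7]
S = H·P̄·Hᵀ + R = [277]
K = P̄·Hᵀ·S⁻¹ = [-102/277; -36/277]
x' − x̄ = [-2550/277, -900/277] = K·y
y = (KᵀK)⁻¹·Kᵀ·(x' − x̄) = [25]
z = y + H·x̄ = [25] + [-24] = [1]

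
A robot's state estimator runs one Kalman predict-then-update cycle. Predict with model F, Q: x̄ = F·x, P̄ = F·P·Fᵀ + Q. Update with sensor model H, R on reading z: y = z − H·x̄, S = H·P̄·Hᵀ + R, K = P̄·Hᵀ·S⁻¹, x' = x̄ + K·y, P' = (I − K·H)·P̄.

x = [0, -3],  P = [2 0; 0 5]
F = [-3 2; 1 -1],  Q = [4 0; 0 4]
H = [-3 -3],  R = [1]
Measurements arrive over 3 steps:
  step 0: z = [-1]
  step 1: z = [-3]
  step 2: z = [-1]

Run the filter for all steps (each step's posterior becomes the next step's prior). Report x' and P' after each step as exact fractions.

step 0: x' = [-36/19, 42/19], P' = [948/95 -187/19; -187/19 373/38]
step 1: x' = [376788/166231, -209607/166231], P' = [2037678/166231 -2008722/166231; -2008722/166231 1998215/166231]
step 2: x' = [34037358/87894599, -5248455/87894599], P' = [1091333718/87894599 -1075859480/87894599; -1075859480/87894599 2140284147/175789198]

step 0: x̄ = F·x = [-6, 3]
step 0: P̄ = F·P·Fᵀ + Q = [42 -16; -16 11]
step 0: y = z − H·x̄ = [-10]
step 0: S = H·P̄·Hᵀ + R = [190]
step 0: K = P̄·Hᵀ·S⁻¹ = [-39/95; 3/38]
step 0: x' = x̄ + K·y = [-36/19, 42/19]
step 0: P' = (I − K·H)·P̄ = [948/95 -187/19; -187/19 373/38]
step 1: x̄ = F·x = [192/19, -78/19]
step 1: P̄ = F·P·Fᵀ + Q = [23862/95 -9384/95; -9384/95 8261/190]
step 1: y = z − H·x̄ = [15]
step 1: S = H·P̄·Hᵀ + R = [8749/10]
step 1: K = P̄·Hᵀ·S⁻¹ = [-4572/8749; 1659/8749]
step 1: x' = x̄ + K·y = [376788/166231, -209607/166231]
step 1: P' = (I − K·H)·P̄ = [2037678/166231 -2008722/166231; -2008722/166231 1998215/166231]
step 2: x̄ = F·x = [-1549578/166231, 586395/166231]
step 2: P̄ = F·P·Fᵀ + Q = [51101550/166231 -20153074/166231; -20153074/166231 8718261/166231]
step 2: y = z − H·x̄ = [-235060/12787]
step 2: S = H·P̄·Hᵀ + R = [13522246/12787]
step 2: K = P̄·Hᵀ·S⁻¹ = [-3570978/6761123; 2638803/13522246]
step 2: x' = x̄ + K·y = [34037358/87894599, -5248455/87894599]
step 2: P' = (I − K·H)·P̄ = [1091333718/87894599 -1075859480/87894599; -1075859480/87894599 2140284147/175789198]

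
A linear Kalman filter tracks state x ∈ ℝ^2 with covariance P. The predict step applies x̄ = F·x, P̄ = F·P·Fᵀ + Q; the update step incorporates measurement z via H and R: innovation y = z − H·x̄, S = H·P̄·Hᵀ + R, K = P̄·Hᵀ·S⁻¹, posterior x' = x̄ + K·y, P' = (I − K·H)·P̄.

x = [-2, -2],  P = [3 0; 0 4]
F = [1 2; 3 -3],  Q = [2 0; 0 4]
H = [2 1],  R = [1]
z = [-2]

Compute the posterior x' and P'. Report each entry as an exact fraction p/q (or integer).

x' = [-141/46, 185/46]
P' = [1203/92 -2379/92; -2379/92 4795/92]

x̄ = F·x = [-6, 0]
P̄ = F·P·Fᵀ + Q = [21 -15; -15 67]
y = z − H·x̄ = [10]
S = H·P̄·Hᵀ + R = [92]
K = P̄·Hᵀ·S⁻¹ = [27/92; 37/92]
x' = x̄ + K·y = [-141/46, 185/46]
P' = (I − K·H)·P̄ = [1203/92 -2379/92; -2379/92 4795/92]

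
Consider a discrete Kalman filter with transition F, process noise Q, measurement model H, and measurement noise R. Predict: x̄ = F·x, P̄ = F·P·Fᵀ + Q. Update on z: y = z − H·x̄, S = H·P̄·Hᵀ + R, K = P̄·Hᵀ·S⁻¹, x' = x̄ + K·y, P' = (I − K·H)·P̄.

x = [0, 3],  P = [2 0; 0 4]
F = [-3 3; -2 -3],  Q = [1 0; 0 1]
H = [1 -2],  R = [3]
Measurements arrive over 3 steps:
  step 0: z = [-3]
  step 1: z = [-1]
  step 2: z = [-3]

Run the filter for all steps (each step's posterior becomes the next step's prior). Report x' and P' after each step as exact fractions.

step 0: x̄ = F·x = [9, -9]
step 0: P̄ = F·P·Fᵀ + Q = [55 -24; -24 45]
step 0: y = z − H·x̄ = [-30]
step 0: S = H·P̄·Hᵀ + R = [334]
step 0: K = P̄·Hᵀ·S⁻¹ = [103/334; -57/167]
step 0: x' = x̄ + K·y = [-42/167, 207/167]
step 0: P' = (I − K·H)·P̄ = [7761/334 1863/167; 1863/167 1017/167]
step 1: x̄ = F·x = [747/167, -537/167]
step 1: P̄ = F·P·Fᵀ + Q = [21421/334 19719/167; 19719/167 47198/167]
step 1: y = z − H·x̄ = [-1988/167]
step 1: S = H·P̄·Hᵀ + R = [242255/334]
step 1: K = P̄·Hᵀ·S⁻¹ = [-11491/48451; -149354/242255]
step 1: x' = x̄ + K·y = [353515/48451, 998951/242255]
step 1: P' = (I − K·H)·P̄ = [1130699/48451 582586/48451; 582586/48451 1680496/242255]
step 2: x̄ = F·x = [-2305872/242255, -6532003/242255]
step 2: P̄ = F·P·Fᵀ + Q = [13815434/242255 27535296/242255; 27535296/242255 72935859/242255]
step 2: y = z − H·x̄ = [-11484899/242255]
step 2: S = H·P̄·Hᵀ + R = [196144451/242255]
step 2: K = P̄·Hᵀ·S⁻¹ = [-41255158/196144451; -118336422/196144451]
step 2: x' = x̄ + K·y = [88862254/196144451, 321420455/196144451]
step 2: P' = (I − K·H)·P̄ = [4160214054/196144451 2141989764/196144451; 2141989764/196144451 1248499515/196144451]

step 0: x' = [-42/167, 207/167], P' = [7761/334 1863/167; 1863/167 1017/167]
step 1: x' = [353515/48451, 998951/242255], P' = [1130699/48451 582586/48451; 582586/48451 1680496/242255]
step 2: x' = [88862254/196144451, 321420455/196144451], P' = [4160214054/196144451 2141989764/196144451; 2141989764/196144451 1248499515/196144451]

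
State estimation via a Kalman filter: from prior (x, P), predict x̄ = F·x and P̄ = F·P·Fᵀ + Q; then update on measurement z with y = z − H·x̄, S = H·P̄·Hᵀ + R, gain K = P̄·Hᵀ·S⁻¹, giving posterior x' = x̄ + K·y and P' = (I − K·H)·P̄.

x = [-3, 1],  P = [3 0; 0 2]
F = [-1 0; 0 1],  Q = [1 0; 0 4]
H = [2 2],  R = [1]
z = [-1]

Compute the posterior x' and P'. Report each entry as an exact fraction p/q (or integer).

x' = [51/41, -67/41]
P' = [100/41 -96/41; -96/41 102/41]

x̄ = F·x = [3, 1]
P̄ = F·P·Fᵀ + Q = [4 0; 0 6]
y = z − H·x̄ = [-9]
S = H·P̄·Hᵀ + R = [41]
K = P̄·Hᵀ·S⁻¹ = [8/41; 12/41]
x' = x̄ + K·y = [51/41, -67/41]
P' = (I − K·H)·P̄ = [100/41 -96/41; -96/41 102/41]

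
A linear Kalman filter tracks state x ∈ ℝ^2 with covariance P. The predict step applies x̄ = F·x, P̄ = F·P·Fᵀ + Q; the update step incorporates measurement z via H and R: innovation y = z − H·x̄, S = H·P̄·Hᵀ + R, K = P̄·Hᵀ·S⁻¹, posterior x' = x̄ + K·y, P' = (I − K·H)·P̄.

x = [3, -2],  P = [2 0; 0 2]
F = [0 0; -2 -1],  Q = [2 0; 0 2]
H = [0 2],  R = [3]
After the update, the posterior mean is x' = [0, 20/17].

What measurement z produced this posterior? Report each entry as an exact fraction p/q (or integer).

x̄ = F·x = [0, -4]
P̄ = F·P·Fᵀ + Q = [2 0; 0 12]
S = H·P̄·Hᵀ + R = [51]
K = P̄·Hᵀ·S⁻¹ = [0; 8/17]
x' − x̄ = [0, 88/17] = K·y
y = (KᵀK)⁻¹·Kᵀ·(x' − x̄) = [11]
z = y + H·x̄ = [11] + [-8] = [3]

z = [3]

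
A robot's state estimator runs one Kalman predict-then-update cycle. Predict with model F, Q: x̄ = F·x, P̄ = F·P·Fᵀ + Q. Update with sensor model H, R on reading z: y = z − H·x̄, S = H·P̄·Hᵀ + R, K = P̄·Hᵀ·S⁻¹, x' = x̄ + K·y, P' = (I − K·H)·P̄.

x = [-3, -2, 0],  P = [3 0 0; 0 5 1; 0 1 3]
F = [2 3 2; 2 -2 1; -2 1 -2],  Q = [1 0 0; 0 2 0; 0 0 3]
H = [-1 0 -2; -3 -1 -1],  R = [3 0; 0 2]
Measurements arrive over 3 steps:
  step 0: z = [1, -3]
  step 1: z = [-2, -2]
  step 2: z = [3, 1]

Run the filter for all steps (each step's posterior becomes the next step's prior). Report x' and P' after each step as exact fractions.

step 0: x' = [100656/63751, -44070/63751, -76463/63751], P' = [76398/63751 -144375/63751 -38043/63751; -144375/63751 416863/63751 25788/63751; -38043/63751 25788/63751 65409/63751]
step 1: x' = [127972043/574334214, 133881831/191444738, 216012676/287167107], P' = [645616285/574334214 -393390229/191444738 -161103553/287167107; -393390229/191444738 1086667613/191444738 40419922/95722369; -161103553/287167107 40419922/95722369 275520929/287167107]
step 2: x' = [-65116177688/179219186555, 8926940467848/4480479663875, -6958969156487/4480479663875], P' = [40076865831/35843837311 -366369495472/179219186555 -99770556297/179219186555; -366369495472/179219186555 25351841858192/4480479663875 1856735030102/4480479663875; -99770556297/179219186555 1856735030102/4480479663875 4283575445937/4480479663875]

step 0: x̄ = F·x = [-12, -2, 4]
step 0: P̄ = F·P·Fᵀ + Q = [82 -13 -13; -13 33 -23; -13 -23 28]
step 0: y = z − H·x̄ = [-3, -37]
step 0: S = H·P̄·Hᵀ + R = [145 152; 152 599]
step 0: K = P̄·Hᵀ·S⁻¹ = [-104/63751 -23388/63751; 30933/63751 -4763/63751; -30925/63751 11466/63751]
step 0: x' = x̄ + K·y = [100656/63751, -44070/63751, -76463/63751]
step 0: P' = (I − K·H)·P̄ = [76398/63751 -144375/63751 -38043/63751; -144375/63751 416863/63751 25788/63751; -38043/63751 25788/63751 65409/63751]
step 1: x̄ = F·x = [-83824/63751, 212989/63751, -92456/63751]
step 1: P̄ = F·P·Fᵀ + Q = [2655358/63751 -2607564/63751 1462053/63751; -2607564/63751 3065631/63751 -1779188/63751; 1462053/63751 -1779188/63751 1345348/63751]
step 1: y = z − H·x̄ = [-396238/63751, -258441/63751]
step 1: S = H·P̄·Hᵀ + R = [14076215/63751 14725201/63751; 14725201/63751 18005261/63751]
step 1: K = P̄·Hᵀ·S⁻¹ = [-400691/574334214 -217235531/574334214; 77236847/191444738 6331615/191444738; -129979435/287167107 43264982/287167107]
step 1: x' = x̄ + K·y = [127972043/574334214, 133881831/191444738, 216012676/287167107]
step 1: P' = (I − K·H)·P̄ = [645616285/574334214 -393390229/191444738 -161103553/287167107; -393390229/191444738 1086667613/191444738 40419922/95722369; -161103553/287167107 40419922/95722369 275520929/287167107]
step 2: x̄ = F·x = [2324931269/574334214, -19220258/95722369, -718349297/574334214]
step 2: P̄ = F·P·Fᵀ + Q = [20871521629/574334214 -3401928620/95722369 11321637413/574334214; -3401928620/95722369 4084107621/95722369 -2356623060/95722369; 11321637413/574334214 -2356623060/95722369 10942585825/574334214]
step 2: y = z − H·x̄ = [2611235317/574334214, 3357728588/287167107]
step 2: S = H·P̄·Hᵀ + R = [111651417223/574334214 57530074994/287167107; 57530074994/287167107 70810256039/287167107]
step 2: K = P̄·Hᵀ·S⁻¹ = [-281072187/179219186555 -67506467848/179219186555; 1815255775532/4480479663875 134567636053/4480479663875; -2024295661483/4480479663875 671240623118/4480479663875]
step 2: x' = x̄ + K·y = [-65116177688/179219186555, 8926940467848/4480479663875, -6958969156487/4480479663875]
step 2: P' = (I − K·H)·P̄ = [40076865831/35843837311 -366369495472/179219186555 -99770556297/179219186555; -366369495472/179219186555 25351841858192/4480479663875 1856735030102/4480479663875; -99770556297/179219186555 1856735030102/4480479663875 4283575445937/4480479663875]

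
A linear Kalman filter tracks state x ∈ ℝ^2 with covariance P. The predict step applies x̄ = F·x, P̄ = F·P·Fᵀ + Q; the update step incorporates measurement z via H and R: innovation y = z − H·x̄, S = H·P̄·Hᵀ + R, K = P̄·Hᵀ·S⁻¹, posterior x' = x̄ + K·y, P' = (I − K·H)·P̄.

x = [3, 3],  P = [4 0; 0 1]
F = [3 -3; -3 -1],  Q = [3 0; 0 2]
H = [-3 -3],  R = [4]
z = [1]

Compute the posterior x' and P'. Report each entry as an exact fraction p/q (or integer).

x̄ = F·x = [0, -12]
P̄ = F·P·Fᵀ + Q = [48 -33; -33 39]
y = z − H·x̄ = [-35]
S = H·P̄·Hᵀ + R = [193]
K = P̄·Hᵀ·S⁻¹ = [-45/193; -18/193]
x' = x̄ + K·y = [1575/193, -1686/193]
P' = (I − K·H)·P̄ = [7239/193 -7179/193; -7179/193 7203/193]

x' = [1575/193, -1686/193]
P' = [7239/193 -7179/193; -7179/193 7203/193]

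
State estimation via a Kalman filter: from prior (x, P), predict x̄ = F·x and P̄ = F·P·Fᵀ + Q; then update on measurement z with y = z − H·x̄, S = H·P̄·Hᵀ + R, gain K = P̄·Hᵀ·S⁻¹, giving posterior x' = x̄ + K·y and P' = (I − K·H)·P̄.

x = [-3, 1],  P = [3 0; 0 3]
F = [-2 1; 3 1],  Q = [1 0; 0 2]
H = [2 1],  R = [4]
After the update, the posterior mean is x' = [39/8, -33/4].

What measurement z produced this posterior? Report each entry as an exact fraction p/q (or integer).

z = [1]

x̄ = F·x = [7, -8]
P̄ = F·P·Fᵀ + Q = [16 -15; -15 32]
S = H·P̄·Hᵀ + R = [40]
K = P̄·Hᵀ·S⁻¹ = [17/40; 1/20]
x' − x̄ = [-17/8, -1/4] = K·y
y = (KᵀK)⁻¹·Kᵀ·(x' − x̄) = [-5]
z = y + H·x̄ = [-5] + [6] = [1]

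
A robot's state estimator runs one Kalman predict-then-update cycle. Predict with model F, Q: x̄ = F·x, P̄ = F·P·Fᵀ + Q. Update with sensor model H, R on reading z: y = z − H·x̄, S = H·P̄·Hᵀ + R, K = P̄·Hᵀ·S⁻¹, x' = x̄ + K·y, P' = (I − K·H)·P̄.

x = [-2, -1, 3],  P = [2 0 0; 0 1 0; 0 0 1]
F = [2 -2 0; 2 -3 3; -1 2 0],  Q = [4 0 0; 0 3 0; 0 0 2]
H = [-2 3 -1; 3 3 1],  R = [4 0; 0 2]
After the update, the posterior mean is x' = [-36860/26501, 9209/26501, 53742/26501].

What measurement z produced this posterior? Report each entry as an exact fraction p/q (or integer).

z = [1, -1]

x̄ = F·x = [-2, 8, 0]
P̄ = F·P·Fᵀ + Q = [16 14 -8; 14 29 -10; -8 -10 8]
S = H·P̄·Hᵀ + R = [197 239; 239 559]
K = P̄·Hᵀ·S⁻¹ = [-4768/26501 5926/26501; 5065/26501 3476/26501; -652/26501 -1902/26501]
x' − x̄ = [16142/26501, -202799/26501, 53742/26501] = K·y
y = (KᵀK)⁻¹·Kᵀ·(x' − x̄) = [-27, -19]
z = y + H·x̄ = [-27, -19] + [28, 18] = [1, -1]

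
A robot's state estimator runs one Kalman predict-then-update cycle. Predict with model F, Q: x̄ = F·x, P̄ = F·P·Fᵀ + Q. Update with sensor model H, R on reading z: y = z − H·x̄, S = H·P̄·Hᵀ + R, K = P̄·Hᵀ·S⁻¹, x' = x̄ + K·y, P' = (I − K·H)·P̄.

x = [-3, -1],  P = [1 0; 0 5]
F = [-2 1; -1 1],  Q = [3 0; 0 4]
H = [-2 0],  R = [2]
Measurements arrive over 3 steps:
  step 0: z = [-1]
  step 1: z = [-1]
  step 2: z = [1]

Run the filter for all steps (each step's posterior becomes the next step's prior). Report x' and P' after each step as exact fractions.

step 0: x' = [17/25, -13/25], P' = [12/25 7/25; 7/25 152/25]
step 1: x' = [200/519, 115/519], P' = [247/519 155/519; 155/519 3268/519]
step 2: x' = [-1826/3635, -1462/10905], P' = [1731/3635 1099/3635; 1099/3635 69073/10905]

step 0: x̄ = F·x = [5, 2]
step 0: P̄ = F·P·Fᵀ + Q = [12 7; 7 10]
step 0: y = z − H·x̄ = [9]
step 0: S = H·P̄·Hᵀ + R = [50]
step 0: K = P̄·Hᵀ·S⁻¹ = [-12/25; -7/25]
step 0: x' = x̄ + K·y = [17/25, -13/25]
step 0: P' = (I − K·H)·P̄ = [12/25 7/25; 7/25 152/25]
step 1: x̄ = F·x = [-47/25, -6/5]
step 1: P̄ = F·P·Fᵀ + Q = [247/25 31/5; 31/5 10]
step 1: y = z − H·x̄ = [-119/25]
step 1: S = H·P̄·Hᵀ + R = [1038/25]
step 1: K = P̄·Hᵀ·S⁻¹ = [-247/519; -155/519]
step 1: x' = x̄ + K·y = [200/519, 115/519]
step 1: P' = (I − K·H)·P̄ = [247/519 155/519; 155/519 3268/519]
step 2: x̄ = F·x = [-95/173, -85/519]
step 2: P̄ = F·P·Fᵀ + Q = [1731/173 1099/173; 1099/173 5281/519]
step 2: y = z − H·x̄ = [-17/173]
step 2: S = H·P̄·Hᵀ + R = [7270/173]
step 2: K = P̄·Hᵀ·S⁻¹ = [-1731/3635; -1099/3635]
step 2: x' = x̄ + K·y = [-1826/3635, -1462/10905]
step 2: P' = (I − K·H)·P̄ = [1731/3635 1099/3635; 1099/3635 69073/10905]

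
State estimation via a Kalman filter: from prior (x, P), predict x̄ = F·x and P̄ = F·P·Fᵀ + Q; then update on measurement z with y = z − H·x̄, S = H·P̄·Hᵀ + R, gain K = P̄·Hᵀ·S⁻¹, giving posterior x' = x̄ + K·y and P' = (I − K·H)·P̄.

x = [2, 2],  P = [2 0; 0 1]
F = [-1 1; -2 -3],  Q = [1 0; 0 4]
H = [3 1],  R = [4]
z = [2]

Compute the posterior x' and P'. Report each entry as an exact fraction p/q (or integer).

x̄ = F·x = [0, -10]
P̄ = F·P·Fᵀ + Q = [4 1; 1 21]
y = z − H·x̄ = [12]
S = H·P̄·Hᵀ + R = [67]
K = P̄·Hᵀ·S⁻¹ = [13/67; 24/67]
x' = x̄ + K·y = [156/67, -382/67]
P' = (I − K·H)·P̄ = [99/67 -245/67; -245/67 831/67]

x' = [156/67, -382/67]
P' = [99/67 -245/67; -245/67 831/67]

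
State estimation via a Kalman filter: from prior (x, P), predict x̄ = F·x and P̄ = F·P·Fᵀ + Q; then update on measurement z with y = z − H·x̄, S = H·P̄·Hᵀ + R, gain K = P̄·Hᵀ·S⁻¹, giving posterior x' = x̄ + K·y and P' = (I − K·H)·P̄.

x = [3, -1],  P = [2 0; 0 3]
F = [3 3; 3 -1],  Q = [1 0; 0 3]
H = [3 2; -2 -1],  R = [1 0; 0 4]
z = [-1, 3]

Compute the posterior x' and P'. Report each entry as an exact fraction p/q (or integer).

x' = [-824/197, 21611/3743]
P' = [925/197 -1398/197; -1398/197 41016/3743]

x̄ = F·x = [6, 10]
P̄ = F·P·Fᵀ + Q = [46 9; 9 24]
y = z − H·x̄ = [-39, 25]
S = H·P̄·Hᵀ + R = [619 -387; -387 248]
K = P̄·Hᵀ·S⁻¹ = [-21/197 -113/197; 2346/3743 3027/3743]
x' = x̄ + K·y = [-824/197, 21611/3743]
P' = (I − K·H)·P̄ = [925/197 -1398/197; -1398/197 41016/3743]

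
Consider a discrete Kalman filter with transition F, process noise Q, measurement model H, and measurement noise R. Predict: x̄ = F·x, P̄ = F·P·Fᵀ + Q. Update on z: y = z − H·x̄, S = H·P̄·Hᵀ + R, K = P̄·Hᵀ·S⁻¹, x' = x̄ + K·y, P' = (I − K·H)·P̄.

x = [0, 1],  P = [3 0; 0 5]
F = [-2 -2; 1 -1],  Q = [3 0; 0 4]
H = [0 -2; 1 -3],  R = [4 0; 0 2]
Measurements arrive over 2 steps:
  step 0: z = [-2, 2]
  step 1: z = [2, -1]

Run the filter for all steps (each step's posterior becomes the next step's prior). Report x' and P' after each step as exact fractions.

step 0: x' = [29/9, 275/549], P' = [74/9 20/9; 20/9 428/549]
step 1: x' = [-696285/278117, -143522/278117], P' = [1658824/278117 419058/278117; 419058/278117 154530/278117]

step 0: x̄ = F·x = [-2, -1]
step 0: P̄ = F·P·Fᵀ + Q = [35 4; 4 12]
step 0: y = z − H·x̄ = [-4, 1]
step 0: S = H·P̄·Hᵀ + R = [52 64; 64 121]
step 0: K = P̄·Hᵀ·S⁻¹ = [-10/9 7/9; -214/549 -32/549]
step 0: x' = x̄ + K·y = [29/9, 275/549]
step 0: P' = (I − K·H)·P̄ = [74/9 20/9; 20/9 428/549]
step 1: x̄ = F·x = [-4088/549, 166/61]
step 1: P̄ = F·P·Fᵀ + Q = [31175/549 -908/61; -908/61 522/61]
step 1: y = z − H·x̄ = [454/61, 8021/549]
step 1: S = H·P̄·Hᵀ + R = [2332/61 4948/61; 4948/61 123587/549]
step 1: K = P̄·Hᵀ·S⁻¹ = [-209529/278117 200825/278117; -77265/278117 -22266/278117]
step 1: x' = x̄ + K·y = [-696285/278117, -143522/278117]
step 1: P' = (I − K·H)·P̄ = [1658824/278117 419058/278117; 419058/278117 154530/278117]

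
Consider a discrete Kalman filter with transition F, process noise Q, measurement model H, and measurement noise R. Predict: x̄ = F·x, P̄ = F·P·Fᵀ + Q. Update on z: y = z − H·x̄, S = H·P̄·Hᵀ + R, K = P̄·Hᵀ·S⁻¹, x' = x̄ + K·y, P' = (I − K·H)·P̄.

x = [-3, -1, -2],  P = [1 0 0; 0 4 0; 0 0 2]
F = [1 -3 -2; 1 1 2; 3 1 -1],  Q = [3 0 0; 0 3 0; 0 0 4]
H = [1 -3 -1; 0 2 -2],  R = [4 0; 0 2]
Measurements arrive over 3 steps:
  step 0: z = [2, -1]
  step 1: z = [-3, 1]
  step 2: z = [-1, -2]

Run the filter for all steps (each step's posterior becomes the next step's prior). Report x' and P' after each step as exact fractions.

step 0: x' = [-111208/18325, -40939/18325, -33213/18325], P' = [253676/18325 57733/18325 58661/18325; 57733/18325 18114/18325 16063/18325; 58661/18325 16063/18325 22996/18325]
step 1: x' = [264362669/181780339, 16186966/13983103, 127048244/181780339], P' = [4345050505/727121356 76749195/55932412 280173044/181780339; 76749195/55932412 32978669/55932412 7178692/13983103; 280173044/181780339 7178692/13983103 168008688/181780339]
step 2: x' = [-203929157839/123406253633, -394520072189/1110656282697, 660946953577/1110656282697], P' = [730031577502/123406253633 166634999045/123406253633 186487491803/123406253633; 166634999045/123406253633 1940274582352/3331968848091 1677181315219/3331968848091; 186487491803/123406253633 1677181315219/3331968848091 3033189119212/3331968848091]

step 0: x̄ = F·x = [4, -8, -8]
step 0: P̄ = F·P·Fᵀ + Q = [48 -19 -5; -19 16 3; -5 3 19]
step 0: y = z − H·x̄ = [-34, -1]
step 0: S = H·P̄·Hᵀ + R = [357 -74; -74 118]
step 0: K = P̄·Hᵀ·S⁻¹ = [5454/18325 -928/18325; -3168/18325 2051/18325; -3131/18325 -6933/18325]
step 0: x' = x̄ + K·y = [-111208/18325, -40939/18325, -33213/18325]
step 0: P' = (I − K·H)·P̄ = [253676/18325 57733/18325 58661/18325; 57733/18325 18114/18325 16063/18325; 58661/18325 16063/18325 22996/18325]
step 1: x̄ = F·x = [15607/3665, -218573/18325, -13654/733]
step 1: P̄ = F·P·Fᵀ + Q = [7015/733 -27324/3665 -4150/733; -27324/3665 833111/18325 50938/733; -4150/733 50938/733 94392/733]
step 1: y = z − H·x̄ = [-1130079/18325, -227229/18325]
step 1: S = H·P̄·Hᵀ + R = [18774394/18325 4748994/18325; 4748994/18325 2620694/18325]
step 1: K = P̄·Hᵀ·S⁻¹ = [57784931/727121356 -5345767/31613972; -12725395/55932412 185387/2431844; -41951158/181780339 -3247204/7903493]
step 1: x' = x̄ + K·y = [264362669/181780339, 16186966/13983103, 127048244/181780339]
step 1: P' = (I − K·H)·P̄ = [4345050505/727121356 76749195/55932412 280173044/181780339; 76749195/55932412 32978669/55932412 7178692/13983103; 280173044/181780339 7178692/13983103 168008688/181780339]
step 2: x̄ = F·x = [-621025493/181780339, 728889715/181780339, 876470321/181780339]
step 2: P̄ = F·P·Fᵀ + Q = [1770838937/181780339 -1152767884/181780339 -590104150/181780339; -1152767884/181780339 4403672997/181780339 5521878928/181780339; -590104150/181780339 5521878928/181780339 10407599401/181780339]
step 2: y = z − H·x̄ = [3502384620/181780339, -68399466/181780339]
step 2: S = H·P̄·Hᵀ + R = [93766705839/181780339 15355349064/181780339; 15355349064/181780339 15433618846/181780339]
step 2: K = P̄·Hᵀ·S⁻¹ = [10909772141/123406253633 -19852492758/123406253633; -749715022015/3331968848091 9744195079/123406253633; -757392696547/3331968848091 -50222511259/123406253633]
step 2: x' = x̄ + K·y = [-203929157839/123406253633, -394520072189/1110656282697, 660946953577/1110656282697]
step 2: P' = (I − K·H)·P̄ = [730031577502/123406253633 166634999045/123406253633 186487491803/123406253633; 166634999045/123406253633 1940274582352/3331968848091 1677181315219/3331968848091; 186487491803/123406253633 1677181315219/3331968848091 3033189119212/3331968848091]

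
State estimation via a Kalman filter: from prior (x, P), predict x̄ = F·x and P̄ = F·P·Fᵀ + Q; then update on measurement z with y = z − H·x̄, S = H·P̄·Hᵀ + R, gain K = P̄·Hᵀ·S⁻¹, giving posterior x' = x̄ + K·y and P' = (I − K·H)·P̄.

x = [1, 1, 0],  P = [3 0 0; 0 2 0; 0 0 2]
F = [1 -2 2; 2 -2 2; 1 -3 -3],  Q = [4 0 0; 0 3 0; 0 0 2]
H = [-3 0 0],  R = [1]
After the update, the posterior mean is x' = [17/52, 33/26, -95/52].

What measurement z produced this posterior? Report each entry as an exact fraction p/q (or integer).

z = [-1]

x̄ = F·x = [-1, 0, -2]
P̄ = F·P·Fᵀ + Q = [23 22 3; 22 31 6; 3 6 41]
S = H·P̄·Hᵀ + R = [208]
K = P̄·Hᵀ·S⁻¹ = [-69/208; -33/104; -9/208]
x' − x̄ = [69/52, 33/26, 9/52] = K·y
y = (KᵀK)⁻¹·Kᵀ·(x' − x̄) = [-4]
z = y + H·x̄ = [-4] + [3] = [-1]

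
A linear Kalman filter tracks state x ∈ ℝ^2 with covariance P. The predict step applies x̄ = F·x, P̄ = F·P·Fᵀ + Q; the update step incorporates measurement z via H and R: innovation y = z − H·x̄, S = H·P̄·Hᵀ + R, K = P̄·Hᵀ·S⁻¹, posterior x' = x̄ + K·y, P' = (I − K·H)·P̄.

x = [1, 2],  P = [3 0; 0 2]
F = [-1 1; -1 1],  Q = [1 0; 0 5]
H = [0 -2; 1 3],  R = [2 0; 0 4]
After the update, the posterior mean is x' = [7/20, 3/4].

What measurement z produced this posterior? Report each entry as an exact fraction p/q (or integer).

x̄ = F·x = [1, 1]
P̄ = F·P·Fᵀ + Q = [6 5; 5 10]
S = H·P̄·Hᵀ + R = [42 -70; -70 130]
K = P̄·Hᵀ·S⁻¹ = [17/56 13/40; -15/56 1/8]
x' − x̄ = [-13/20, -1/4] = K·y
y = (KᵀK)⁻¹·Kᵀ·(x' − x̄) = [0, -2]
z = y + H·x̄ = [0, -2] + [-2, 4] = [-2, 2]

z = [-2, 2]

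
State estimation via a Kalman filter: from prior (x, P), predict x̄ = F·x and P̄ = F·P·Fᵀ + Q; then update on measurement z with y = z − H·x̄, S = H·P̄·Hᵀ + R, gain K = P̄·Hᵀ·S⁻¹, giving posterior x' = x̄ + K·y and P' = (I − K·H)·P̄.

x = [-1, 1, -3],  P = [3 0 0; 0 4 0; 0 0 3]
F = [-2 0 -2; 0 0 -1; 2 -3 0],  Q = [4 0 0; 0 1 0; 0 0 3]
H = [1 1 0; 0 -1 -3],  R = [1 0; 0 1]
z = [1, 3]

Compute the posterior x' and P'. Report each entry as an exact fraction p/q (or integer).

x̄ = F·x = [8, 3, -5]
P̄ = F·P·Fᵀ + Q = [28 6 -12; 6 4 0; -12 0 51]
y = z − H·x̄ = [-10, -9]
S = H·P̄·Hᵀ + R = [45 26; 26 464]
K = P̄·Hᵀ·S⁻¹ = [3749/5051 233/10102; 1186/5051 -110/5051; -795/10102 -6573/20204]
x' = x̄ + K·y = [3739/10102, 4283/5051, -25963/20204]
P' = (I − K·H)·P̄ = [10467/5051 -6718/5051 4401/10102; -6718/5051 7904/5051 -2598/5051; 4401/10102 -2598/5051 5655/20204]

x' = [3739/10102, 4283/5051, -25963/20204]
P' = [10467/5051 -6718/5051 4401/10102; -6718/5051 7904/5051 -2598/5051; 4401/10102 -2598/5051 5655/20204]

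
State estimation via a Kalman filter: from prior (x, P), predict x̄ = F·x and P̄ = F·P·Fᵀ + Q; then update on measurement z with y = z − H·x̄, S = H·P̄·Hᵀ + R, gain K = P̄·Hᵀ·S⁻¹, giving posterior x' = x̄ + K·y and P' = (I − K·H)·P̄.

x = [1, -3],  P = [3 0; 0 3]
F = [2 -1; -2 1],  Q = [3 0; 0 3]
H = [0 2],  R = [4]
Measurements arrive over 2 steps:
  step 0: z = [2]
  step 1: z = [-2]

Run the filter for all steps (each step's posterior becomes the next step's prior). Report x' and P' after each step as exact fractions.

step 0: x' = [5/19, 13/19], P' = [117/19 -15/19; -15/19 18/19]
step 1: x' = [267/311, -300/311], P' = [2025/311 -273/311; -273/311 603/622]

step 0: x̄ = F·x = [5, -5]
step 0: P̄ = F·P·Fᵀ + Q = [18 -15; -15 18]
step 0: y = z − H·x̄ = [12]
step 0: S = H·P̄·Hᵀ + R = [76]
step 0: K = P̄·Hᵀ·S⁻¹ = [-15/38; 9/19]
step 0: x' = x̄ + K·y = [5/19, 13/19]
step 0: P' = (I − K·H)·P̄ = [117/19 -15/19; -15/19 18/19]
step 1: x̄ = F·x = [-3/19, 3/19]
step 1: P̄ = F·P·Fᵀ + Q = [603/19 -546/19; -546/19 603/19]
step 1: y = z − H·x̄ = [-44/19]
step 1: S = H·P̄·Hᵀ + R = [2488/19]
step 1: K = P̄·Hᵀ·S⁻¹ = [-273/622; 603/1244]
step 1: x' = x̄ + K·y = [267/311, -300/311]
step 1: P' = (I − K·H)·P̄ = [2025/311 -273/311; -273/311 603/622]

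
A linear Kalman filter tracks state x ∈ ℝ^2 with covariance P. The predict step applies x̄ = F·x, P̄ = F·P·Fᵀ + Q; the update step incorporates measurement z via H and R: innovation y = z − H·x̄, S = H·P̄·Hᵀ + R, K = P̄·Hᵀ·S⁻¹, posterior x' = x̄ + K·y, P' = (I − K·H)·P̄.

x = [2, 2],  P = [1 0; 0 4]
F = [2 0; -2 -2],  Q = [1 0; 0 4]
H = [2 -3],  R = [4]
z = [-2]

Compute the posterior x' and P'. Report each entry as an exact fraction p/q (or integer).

x̄ = F·x = [4, -8]
P̄ = F·P·Fᵀ + Q = [5 -4; -4 24]
y = z − H·x̄ = [-34]
S = H·P̄·Hᵀ + R = [288]
K = P̄·Hᵀ·S⁻¹ = [11/144; -5/18]
x' = x̄ + K·y = [101/72, 13/9]
P' = (I − K·H)·P̄ = [239/72 19/9; 19/9 16/9]

x' = [101/72, 13/9]
P' = [239/72 19/9; 19/9 16/9]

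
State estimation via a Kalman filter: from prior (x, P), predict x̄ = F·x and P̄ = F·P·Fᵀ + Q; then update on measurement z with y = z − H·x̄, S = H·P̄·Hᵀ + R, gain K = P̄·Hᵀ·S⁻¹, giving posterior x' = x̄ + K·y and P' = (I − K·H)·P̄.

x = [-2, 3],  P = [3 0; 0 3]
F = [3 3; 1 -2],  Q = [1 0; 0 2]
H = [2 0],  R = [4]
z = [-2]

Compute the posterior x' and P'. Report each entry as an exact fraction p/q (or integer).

x̄ = F·x = [3, -8]
P̄ = F·P·Fᵀ + Q = [55 -9; -9 17]
y = z − H·x̄ = [-8]
S = H·P̄·Hᵀ + R = [224]
K = P̄·Hᵀ·S⁻¹ = [55/112; -9/112]
x' = x̄ + K·y = [-13/14, -103/14]
P' = (I − K·H)·P̄ = [55/56 -9/56; -9/56 871/56]

x' = [-13/14, -103/14]
P' = [55/56 -9/56; -9/56 871/56]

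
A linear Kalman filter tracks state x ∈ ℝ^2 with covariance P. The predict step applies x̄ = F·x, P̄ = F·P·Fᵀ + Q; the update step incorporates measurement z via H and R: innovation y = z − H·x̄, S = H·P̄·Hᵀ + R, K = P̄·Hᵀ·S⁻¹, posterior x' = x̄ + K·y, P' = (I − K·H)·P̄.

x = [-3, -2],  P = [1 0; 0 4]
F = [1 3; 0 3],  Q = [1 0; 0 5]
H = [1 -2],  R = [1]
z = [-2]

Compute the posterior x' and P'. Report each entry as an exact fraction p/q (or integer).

x̄ = F·x = [-9, -6]
P̄ = F·P·Fᵀ + Q = [38 36; 36 41]
y = z − H·x̄ = [-5]
S = H·P̄·Hᵀ + R = [59]
K = P̄·Hᵀ·S⁻¹ = [-34/59; -46/59]
x' = x̄ + K·y = [-361/59, -124/59]
P' = (I − K·H)·P̄ = [1086/59 560/59; 560/59 303/59]

x' = [-361/59, -124/59]
P' = [1086/59 560/59; 560/59 303/59]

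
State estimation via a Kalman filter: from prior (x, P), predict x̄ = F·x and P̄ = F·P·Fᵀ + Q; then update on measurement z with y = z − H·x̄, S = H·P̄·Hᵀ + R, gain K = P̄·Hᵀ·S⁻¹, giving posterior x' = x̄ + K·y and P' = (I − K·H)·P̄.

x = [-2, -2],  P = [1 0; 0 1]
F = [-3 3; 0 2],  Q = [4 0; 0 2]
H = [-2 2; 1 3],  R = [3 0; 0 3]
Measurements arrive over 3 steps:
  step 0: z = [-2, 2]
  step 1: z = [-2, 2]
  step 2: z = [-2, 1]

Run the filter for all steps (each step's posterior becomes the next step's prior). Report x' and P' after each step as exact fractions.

step 0: x' = [2928/2227, 132/2227], P' = [1314/2227 114/2227; 114/2227 498/2227]
step 1: x' = [4605148/4743569, 1214852/4743569], P' = [2730372/4743569 214728/4743569; 214728/4743569 1027974/4743569]
step 2: x' = [8156879566/9934898569, 492193542/9934898569], P' = [5715832962/9934898569 449717160/9934898569; 449717160/9934898569 2151400686/9934898569]

step 0: x̄ = F·x = [0, -4]
step 0: P̄ = F·P·Fᵀ + Q = [22 6; 6 6]
step 0: y = z − H·x̄ = [6, 14]
step 0: S = H·P̄·Hᵀ + R = [67 -32; -32 115]
step 0: K = P̄·Hᵀ·S⁻¹ = [-800/2227 552/2227; 256/2227 536/2227]
step 0: x' = x̄ + K·y = [2928/2227, 132/2227]
step 0: P' = (I − K·H)·P̄ = [1314/2227 114/2227; 114/2227 498/2227]
step 1: x̄ = F·x = [-8388/2227, 264/2227]
step 1: P̄ = F·P·Fᵀ + Q = [23164/2227 2304/2227; 2304/2227 6446/2227]
step 1: y = z − H·x̄ = [-21758/2227, 12050/2227]
step 1: S = H·P̄·Hᵀ + R = [106689/2227 -16868/2227; -16868/2227 101683/2227]
step 1: K = P̄·Hᵀ·S⁻¹ = [-1677096/4743569 1124852/4743569; 542164/4743569 1099550/4743569]
step 1: x' = x̄ + K·y = [4605148/4743569, 1214852/4743569]
step 1: P' = (I − K·H)·P̄ = [2730372/4743569 214728/4743569; 214728/4743569 1027974/4743569]
step 2: x̄ = F·x = [-10170888/4743569, 2429704/4743569]
step 2: P̄ = F·P·Fᵀ + Q = [48934286/4743569 4879476/4743569; 4879476/4743569 13599034/4743569]
step 2: y = z − H·x̄ = [-34688322/4743569, 7625345/4743569]
step 2: S = H·P̄·Hᵀ + R = [225328179/4743569 -35792272/4743569; -35792272/4743569 214833155/4743569]
step 2: K = P̄·Hᵀ·S⁻¹ = [-3510743868/9934898569 2354994814/9934898569; 1134455684/9934898569 2301306406/9934898569]
step 2: x' = x̄ + K·y = [8156879566/9934898569, 492193542/9934898569]
step 2: P' = (I − K·H)·P̄ = [5715832962/9934898569 449717160/9934898569; 449717160/9934898569 2151400686/9934898569]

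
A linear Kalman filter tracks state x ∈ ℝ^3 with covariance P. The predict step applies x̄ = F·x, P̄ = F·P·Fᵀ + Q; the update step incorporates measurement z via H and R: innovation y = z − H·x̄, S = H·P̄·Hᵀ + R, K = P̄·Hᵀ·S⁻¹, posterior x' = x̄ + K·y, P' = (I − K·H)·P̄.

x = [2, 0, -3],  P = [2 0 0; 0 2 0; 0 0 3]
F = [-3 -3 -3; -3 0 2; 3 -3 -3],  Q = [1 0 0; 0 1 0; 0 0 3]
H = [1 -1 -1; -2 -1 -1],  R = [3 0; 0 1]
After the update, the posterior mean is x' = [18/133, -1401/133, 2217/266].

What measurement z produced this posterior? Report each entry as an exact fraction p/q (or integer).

x̄ = F·x = [3, -12, 15]
P̄ = F·P·Fᵀ + Q = [64 0 27; 0 31 -36; 27 -36 66]
S = H·P̄·Hᵀ + R = [38 -76; -76 390]
K = P̄·Hᵀ·S⁻¹ = [1325/4522 -81/238; 1165/4522 15/238; -3777/4522 -45/119]
x' − x̄ = [-381/133, 195/133, -1773/266] = K·y
y = (KᵀK)⁻¹·Kᵀ·(x' − x̄) = [3, 11]
z = y + H·x̄ = [3, 11] + [0, -9] = [3, 2]

z = [3, 2]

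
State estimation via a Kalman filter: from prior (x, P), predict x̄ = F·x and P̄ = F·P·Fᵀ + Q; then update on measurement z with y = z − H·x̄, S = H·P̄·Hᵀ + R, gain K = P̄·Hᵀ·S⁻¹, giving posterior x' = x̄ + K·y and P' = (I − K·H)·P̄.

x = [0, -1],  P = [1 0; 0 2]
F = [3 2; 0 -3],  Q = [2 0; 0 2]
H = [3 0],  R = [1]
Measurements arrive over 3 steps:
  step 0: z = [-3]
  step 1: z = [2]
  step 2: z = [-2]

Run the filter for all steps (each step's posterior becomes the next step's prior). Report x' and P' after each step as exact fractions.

step 0: x' = [-173/172, 102/43], P' = [19/172 -3/43; -3/43 536/43]
step 1: x' = [53979/80695, -452547/80695], P' = [8947/80695 -12756/80695; -12756/80695 700058/80695]
step 2: x' = [-18077595/26082352, 15587649/3260294], P' = [2889073/26082352 -510693/3260294; -510693/3260294 14186780/1630147]

step 0: x̄ = F·x = [-2, 3]
step 0: P̄ = F·P·Fᵀ + Q = [19 -12; -12 20]
step 0: y = z − H·x̄ = [3]
step 0: S = H·P̄·Hᵀ + R = [172]
step 0: K = P̄·Hᵀ·S⁻¹ = [57/172; -9/43]
step 0: x' = x̄ + K·y = [-173/172, 102/43]
step 0: P' = (I − K·H)·P̄ = [19/172 -3/43; -3/43 536/43]
step 1: x̄ = F·x = [297/172, -306/43]
step 1: P̄ = F·P·Fᵀ + Q = [8947/172 -3189/43; -3189/43 4910/43]
step 1: y = z − H·x̄ = [-547/172]
step 1: S = H·P̄·Hᵀ + R = [80695/172]
step 1: K = P̄·Hᵀ·S⁻¹ = [26841/80695; -38268/80695]
step 1: x' = x̄ + K·y = [53979/80695, -452547/80695]
step 1: P' = (I − K·H)·P̄ = [8947/80695 -12756/80695; -12756/80695 700058/80695]
step 2: x̄ = F·x = [-743157/80695, 1357641/80695]
step 2: P̄ = F·P·Fᵀ + Q = [2889073/80695 -4085544/80695; -4085544/80695 6461912/80695]
step 2: y = z − H·x̄ = [2068081/80695]
step 2: S = H·P̄·Hᵀ + R = [26082352/80695]
step 2: K = P̄·Hᵀ·S⁻¹ = [8667219/26082352; -1532079/3260294]
step 2: x' = x̄ + K·y = [-18077595/26082352, 15587649/3260294]
step 2: P' = (I − K·H)·P̄ = [2889073/26082352 -510693/3260294; -510693/3260294 14186780/1630147]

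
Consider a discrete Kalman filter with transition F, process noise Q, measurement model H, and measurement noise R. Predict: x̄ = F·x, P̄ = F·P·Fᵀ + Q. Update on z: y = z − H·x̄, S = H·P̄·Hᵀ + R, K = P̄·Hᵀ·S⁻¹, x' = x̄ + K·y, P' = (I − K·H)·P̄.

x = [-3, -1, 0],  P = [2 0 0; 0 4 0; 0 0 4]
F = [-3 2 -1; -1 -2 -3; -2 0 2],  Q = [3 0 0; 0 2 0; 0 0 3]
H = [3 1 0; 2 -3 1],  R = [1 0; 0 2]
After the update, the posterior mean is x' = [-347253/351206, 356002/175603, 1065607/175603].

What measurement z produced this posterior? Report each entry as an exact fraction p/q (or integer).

x̄ = F·x = [7, 5, 6]
P̄ = F·P·Fᵀ + Q = [41 2 4; 2 56 -20; 4 -20 27]
S = H·P̄·Hᵀ + R = [438 56; 56 809]
K = P̄·Hᵀ·S⁻¹ = [96645/351206 14020/175603; 30231/175603 -42032/175603; -5896/175603 21029/175603]
x' − x̄ = [-2805695/351206, -522013/175603, 11989/175603] = K·y
y = (KᵀK)⁻¹·Kᵀ·(x' − x̄) = [-27, -7]
z = y + H·x̄ = [-27, -7] + [26, 5] = [-1, -2]

z = [-1, -2]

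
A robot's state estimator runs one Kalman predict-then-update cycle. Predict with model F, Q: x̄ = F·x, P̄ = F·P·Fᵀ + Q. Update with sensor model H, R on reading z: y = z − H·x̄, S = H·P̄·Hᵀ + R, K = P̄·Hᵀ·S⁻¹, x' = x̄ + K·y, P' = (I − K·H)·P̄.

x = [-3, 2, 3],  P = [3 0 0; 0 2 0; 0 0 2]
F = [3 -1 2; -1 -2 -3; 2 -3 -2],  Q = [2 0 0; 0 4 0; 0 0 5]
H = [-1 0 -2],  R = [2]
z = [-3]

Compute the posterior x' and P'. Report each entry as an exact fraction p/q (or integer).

x̄ = F·x = [-5, -10, -18]
P̄ = F·P·Fᵀ + Q = [39 -17 16; -17 33 18; 16 18 43]
y = z − H·x̄ = [-44]
S = H·P̄·Hᵀ + R = [277]
K = P̄·Hᵀ·S⁻¹ = [-71/277; -19/277; -102/277]
x' = x̄ + K·y = [1739/277, -1934/277, -498/277]
P' = (I − K·H)·P̄ = [5762/277 -6058/277 -2810/277; -6058/277 8780/277 3048/277; -2810/277 3048/277 1507/277]

x' = [1739/277, -1934/277, -498/277]
P' = [5762/277 -6058/277 -2810/277; -6058/277 8780/277 3048/277; -2810/277 3048/277 1507/277]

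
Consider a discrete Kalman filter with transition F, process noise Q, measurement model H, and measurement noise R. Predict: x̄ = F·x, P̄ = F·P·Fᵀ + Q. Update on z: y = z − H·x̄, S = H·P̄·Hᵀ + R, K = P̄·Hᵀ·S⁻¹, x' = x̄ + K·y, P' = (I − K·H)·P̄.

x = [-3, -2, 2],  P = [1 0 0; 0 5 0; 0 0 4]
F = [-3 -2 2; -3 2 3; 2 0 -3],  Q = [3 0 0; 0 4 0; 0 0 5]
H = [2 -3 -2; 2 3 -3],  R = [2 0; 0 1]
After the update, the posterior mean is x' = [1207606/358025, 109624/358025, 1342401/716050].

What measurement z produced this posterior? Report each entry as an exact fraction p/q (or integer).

x̄ = F·x = [17, 11, -12]
P̄ = F·P·Fᵀ + Q = [48 13 -30; 13 69 -42; -30 -42 45]
S = H·P̄·Hᵀ + R = [575 15; 15 2491]
K = P̄·Hᵀ·S⁻¹ = [72018/358025 6381/71605; -61753/358025 10394/71605; -54969/1432100 -36843/286420]
x' − x̄ = [-4878819/358025, -3828651/358025, 9935001/716050] = K·y
y = (KᵀK)⁻¹·Kᵀ·(x' − x̄) = [-23, -101]
z = y + H·x̄ = [-23, -101] + [25, 103] = [2, 2]

z = [2, 2]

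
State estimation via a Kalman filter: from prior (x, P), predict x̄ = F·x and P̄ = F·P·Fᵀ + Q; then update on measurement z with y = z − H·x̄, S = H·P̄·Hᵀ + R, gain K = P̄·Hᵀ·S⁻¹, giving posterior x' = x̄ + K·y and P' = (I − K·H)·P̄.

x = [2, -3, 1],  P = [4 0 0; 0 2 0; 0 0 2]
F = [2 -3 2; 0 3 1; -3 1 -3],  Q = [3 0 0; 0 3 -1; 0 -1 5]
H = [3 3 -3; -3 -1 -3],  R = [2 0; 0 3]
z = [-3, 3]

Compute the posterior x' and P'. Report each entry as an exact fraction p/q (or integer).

x' = [586351/163789, -1104432/163789, -360316/163789]
P' = [1446916/163789 -2121744/163789 -693562/163789; -2121744/163789 3159687/163789 1038915/163789; -693562/163789 1038915/163789 363929/163789]

x̄ = F·x = [15, -8, -12]
P̄ = F·P·Fᵀ + Q = [45 -14 -42; -14 23 -1; -42 -1 61]
y = z − H·x̄ = [-60, 4]
S = H·P̄·Hᵀ + R = [1685 249; 249 134]
K = P̄·Hᵀ·S⁻¹ = [28101/163789 -46106/163789; -1458/163789 29600/163789; -27864/163789 -16672/163789]
x' = x̄ + K·y = [586351/163789, -1104432/163789, -360316/163789]
P' = (I − K·H)·P̄ = [1446916/163789 -2121744/163789 -693562/163789; -2121744/163789 3159687/163789 1038915/163789; -693562/163789 1038915/163789 363929/163789]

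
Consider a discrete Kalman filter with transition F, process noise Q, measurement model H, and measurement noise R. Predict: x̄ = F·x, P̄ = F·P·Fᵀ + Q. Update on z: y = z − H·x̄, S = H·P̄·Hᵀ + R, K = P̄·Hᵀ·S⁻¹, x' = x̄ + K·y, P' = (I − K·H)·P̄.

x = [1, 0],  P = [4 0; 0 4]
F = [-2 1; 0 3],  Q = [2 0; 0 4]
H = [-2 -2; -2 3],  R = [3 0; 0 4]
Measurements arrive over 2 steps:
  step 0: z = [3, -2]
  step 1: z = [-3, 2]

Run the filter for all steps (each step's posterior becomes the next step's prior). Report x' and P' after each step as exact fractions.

step 0: x' = [-10246/18975, -18728/18975], P' = [7978/18975 404/18975; 404/18975 5272/18975]
step 1: x' = [1110373/2265925, 1895207/2265925], P' = [876076/2265925 45734/2265925; 45734/2265925 608206/2265925]

step 0: x̄ = F·x = [-2, 0]
step 0: P̄ = F·P·Fᵀ + Q = [22 12; 12 40]
step 0: y = z − H·x̄ = [-1, -6]
step 0: S = H·P̄·Hᵀ + R = [347 -176; -176 308]
step 0: K = P̄·Hᵀ·S⁻¹ = [-508/1725 -3686/18975; -344/1725 3752/18975]
step 0: x' = x̄ + K·y = [-10246/18975, -18728/18975]
step 0: P' = (I − K·H)·P̄ = [7978/18975 404/18975; 404/18975 5272/18975]
step 1: x̄ = F·x = [588/6325, -18728/6325]
step 1: P̄ = F·P·Fᵀ + Q = [24506/6325 4464/6325; 4464/6325 41116/6325]
step 1: y = z − H·x̄ = [-11051/1265, 14002/1265]
step 1: S = H·P̄·Hᵀ + R = [12687/253 -6304/253; -6304/253 17592/253]
step 1: K = P̄·Hᵀ·S⁻¹ = [-122908/453185 -32299/181274; -87192/453185 34663/181274]
step 1: x' = x̄ + K·y = [1110373/2265925, 1895207/2265925]
step 1: P' = (I − K·H)·P̄ = [876076/2265925 45734/2265925; 45734/2265925 608206/2265925]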